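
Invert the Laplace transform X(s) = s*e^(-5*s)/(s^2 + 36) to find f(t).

The factor e^(-5s) signals a time shift by c = 5 (second shifting theorem).
L{cos(6t)} = s/(s^2 + 36), so L^-1{s/(s^2 + 36)} = cos(6*t).
Hence the inverse is u(t - 5) times that function evaluated at t - 5.

f(t) = Heaviside(t - 5)*(cos(6*t - 30))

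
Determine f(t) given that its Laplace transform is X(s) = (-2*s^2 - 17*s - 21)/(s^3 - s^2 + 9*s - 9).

Factor the denominator: s^3 - s^2 + 9*s - 9 = (s - 1)*(s^2 + 9).
Partial fraction decomposition gives [-4/(s - 1)] + [2*s/(s^2 + 9)] + [-15/(s^2 + 9)].
Invert each term: -4/(s - 1) ↔ -4e^(t); 2·s/(s^2 + 9) ↔ 2cos(3t); -5·3/(s^2 + 9) ↔ -5sin(3t).

f(t) = -4*exp(t) - 5*sin(3*t) + 2*cos(3*t)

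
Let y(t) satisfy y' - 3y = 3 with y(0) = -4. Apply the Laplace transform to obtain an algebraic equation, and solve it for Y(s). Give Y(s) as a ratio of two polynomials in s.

Y(s) = (-4*s + 3)/(s^2 - 3*s)

Apply the Laplace transform to the equation.
The derivative rules (L{y'} = sY - y(0) = sY - (-4)) turn the left side into (s - 3)Y - (-4).
The right side is L{3} = 3/s.
So (s - 3)Y = 3/s + (-4).
Solve for Y(s) and write it as one ratio of polynomials.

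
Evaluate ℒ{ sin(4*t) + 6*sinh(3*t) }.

Apply the Laplace transform termwise.
L{sin(4t)} = 4/(s^2 + 16); (6)·[L{sinh(3t)} = 3/(s^2 - 9)].

4/(s^2 + 16) + 18/(s^2 - 9)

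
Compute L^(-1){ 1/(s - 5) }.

exp(5*t)

Since L{e^(5t)} = 1/(s - 5), the inverse is e^(5*t).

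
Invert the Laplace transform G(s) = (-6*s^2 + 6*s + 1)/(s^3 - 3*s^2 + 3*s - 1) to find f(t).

f(t) = t^2*exp(t)/2 - 6*t*exp(t) - 6*exp(t)

Factor the denominator: s^3 - 3*s^2 + 3*s - 1 = (s - 1)^3.
Partial fraction decomposition gives [-6/(s - 1)] + [-6/(s - 1)^2] + [(s - 1)^(-3)].
Invert each term: -6/(s - 1) ↔ -6e^(t); -6/(s - 1)^2 ↔ -6t·e^(t); 1/(s - 1)^3 ↔ (1/2)t^2·e^(t).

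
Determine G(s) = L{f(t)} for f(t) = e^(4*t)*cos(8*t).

G(s) = (s - 4)/((s - 4)^2 + 64)

L{cos(8t)} = s/(s^2 + 64).
By the first shifting theorem, multiplying by e^(4t) replaces s with s - 4.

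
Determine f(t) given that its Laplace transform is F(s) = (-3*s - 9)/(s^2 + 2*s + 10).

f(t) = -2*exp(-t)*sin(3*t) - 3*exp(-t)*cos(3*t)

Complete the square in the denominator: s^2 + 2*s + 10 = (s + 1)^2 + 3^2.
Split the numerator to match: -3*s - 9 = -3·(s + 1) - 2·3.
Invert each term: -3·(s + 1)/((s + 1)^2 + 9) ↔ -3e^(-t)cos(3t); -2·3/((s + 1)^2 + 9) ↔ -2e^(-t)sin(3t).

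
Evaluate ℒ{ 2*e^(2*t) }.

L{2} = 2/s.
By the first shifting theorem, multiplying by e^(2t) replaces s with s - 2.

2/(s - 2)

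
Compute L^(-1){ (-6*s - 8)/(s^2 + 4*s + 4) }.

4*t*exp(-2*t) - 6*exp(-2*t)

Factor the denominator: s^2 + 4*s + 4 = (s + 2)^2.
Partial fraction decomposition gives [-6/(s + 2)] + [4/(s + 2)^2].
Invert each term: -6/(s + 2) ↔ -6e^(-2t); 4/(s + 2)^2 ↔ 4t·e^(-2t).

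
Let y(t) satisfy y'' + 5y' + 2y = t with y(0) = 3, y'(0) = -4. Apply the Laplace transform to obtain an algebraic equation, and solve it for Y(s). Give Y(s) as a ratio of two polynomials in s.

Apply the Laplace transform to the equation.
The derivative rules (L{y''} = s^2 Y - s·y(0) - y'(0) and L{y'} = sY - y(0), with y(0) = 3, y'(0) = -4) turn the left side into (s^2 + 5*s + 2)Y - (3*s + 11).
The right side is L{t} = s^(-2).
So (s^2 + 5*s + 2)Y = s^(-2) + (3*s + 11).
Divide through and combine into a single rational function.

Y(s) = (3*s^3 + 11*s^2 + 1)/(s^4 + 5*s^3 + 2*s^2)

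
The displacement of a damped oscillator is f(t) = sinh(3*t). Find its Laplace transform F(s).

F(s) = 3/(s^2 - 9)

L{sinh(3t)} = 3/(s^2 - 9).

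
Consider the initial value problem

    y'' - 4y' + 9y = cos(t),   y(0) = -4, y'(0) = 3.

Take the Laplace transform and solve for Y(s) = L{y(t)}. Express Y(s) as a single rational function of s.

Y(s) = (-4*s^3 + 19*s^2 - 3*s + 19)/(s^4 - 4*s^3 + 10*s^2 - 4*s + 9)

Transform both sides with L{·}.
With L{y''} = s^2 Y - s·y(0) - y'(0) and L{y'} = sY - y(0), with y(0) = -4, y'(0) = 3: the LHS transforms to (s^2 - 4*s + 9)Y - (-4*s + 19).
The right side is L{cos(t)} = s/(s^2 + 1).
So (s^2 - 4*s + 9)Y = s/(s^2 + 1) + (-4*s + 19).
Divide through and combine into a single rational function.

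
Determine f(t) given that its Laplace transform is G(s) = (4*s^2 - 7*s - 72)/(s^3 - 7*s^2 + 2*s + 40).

f(t) = -exp(5*t) + 6*exp(4*t) - exp(-2*t)

Factor the denominator: s^3 - 7*s^2 + 2*s + 40 = (s - 5)*(s - 4)*(s + 2).
Partial fraction decomposition gives [-1/(s - 5)] + [6/(s - 4)] + [-1/(s + 2)].
Invert each term: -1/(s - 5) ↔ -e^(5t); 6/(s - 4) ↔ 6e^(4t); -1/(s + 2) ↔ -e^(-2t).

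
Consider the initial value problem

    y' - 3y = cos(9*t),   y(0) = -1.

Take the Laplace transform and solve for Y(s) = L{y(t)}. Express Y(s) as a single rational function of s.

Y(s) = (-s^2 + s - 81)/(s^3 - 3*s^2 + 81*s - 243)

Apply the Laplace transform to the equation.
Using L{y'} = sY - y(0) = sY - (-1), the left side becomes (s - 3)Y - (-1).
The right side is L{cos(9*t)} = s/(s^2 + 81).
So (s - 3)Y = s/(s^2 + 81) + (-1).
Divide through and combine into a single rational function.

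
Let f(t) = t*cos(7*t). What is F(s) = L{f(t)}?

L{cos(7t)} = s/(s^2 + 49).
Then apply L{t·g(t)} = -d/ds[G(s)] with G(s) = s/(s^2 + 49):
differentiating 1 time and applying the sign gives (s - 7)*(s + 7)/(s^2 + 49)^2.

F(s) = (s - 7)*(s + 7)/(s^2 + 49)^2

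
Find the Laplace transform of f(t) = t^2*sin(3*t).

18*(s^2 - 3)/(s^2 + 9)^3

L{sin(3t)} = 3/(s^2 + 9).
Then apply L{t^2·g(t)} = (-1)^2 d^2/ds^2[G(s)] with G(s) = 3/(s^2 + 9):
differentiating 2 times and applying the sign gives 18*(s^2 - 3)/(s^2 + 9)^3.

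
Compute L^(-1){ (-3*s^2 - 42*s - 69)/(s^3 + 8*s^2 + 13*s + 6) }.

-6*t*exp(-t) - 6*exp(-t) + 3*exp(-6*t)

Factor the denominator: s^3 + 8*s^2 + 13*s + 6 = (s + 1)^2*(s + 6).
Partial fraction decomposition gives [-6/(s + 1)] + [-6/(s + 1)^2] + [3/(s + 6)].
Invert each term: -6/(s + 1) ↔ -6e^(-t); -6/(s + 1)^2 ↔ -6t·e^(-t); 3/(s + 6) ↔ 3e^(-6t).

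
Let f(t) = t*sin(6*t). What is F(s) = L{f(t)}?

L{sin(6t)} = 6/(s^2 + 36).
Then apply L{t·g(t)} = -d/ds[G(s)] with G(s) = 6/(s^2 + 36):
differentiating 1 time and applying the sign gives 12*s/(s^2 + 36)^2.

F(s) = 12*s/(s^2 + 36)^2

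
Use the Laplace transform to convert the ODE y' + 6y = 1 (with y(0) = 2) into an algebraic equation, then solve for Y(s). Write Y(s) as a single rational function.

Y(s) = (2*s + 1)/(s^2 + 6*s)

Transform both sides with L{·}.
Using L{y'} = sY - y(0) = sY - 2, the left side becomes (s + 6)Y - (2).
The right side is L{1} = 1/s.
So (s + 6)Y = 1/s + (2).
Divide through and combine into a single rational function.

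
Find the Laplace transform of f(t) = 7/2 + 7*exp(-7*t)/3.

Apply the Laplace transform termwise.
(7/3)·[L{e^(-7t)} = 1/(s + 7)]; L{7/2} = (7/2)/s.

7/(3*(s + 7)) + 7/(2*s)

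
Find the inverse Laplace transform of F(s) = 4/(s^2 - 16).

Since L{sinh(4t)} = 4/(s^2 - 16), the inverse is sinh(4*t).

sinh(4*t)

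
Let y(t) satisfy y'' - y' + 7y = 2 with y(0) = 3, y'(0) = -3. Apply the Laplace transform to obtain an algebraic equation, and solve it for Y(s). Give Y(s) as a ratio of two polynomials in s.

Laplace-transform each side.
Using L{y''} = s^2 Y - s·y(0) - y'(0) and L{y'} = sY - y(0), with y(0) = 3, y'(0) = -3, the left side becomes (s^2 - s + 7)Y - (3*s - 6).
The right side is L{2} = 2/s.
So (s^2 - s + 7)Y = 2/s + (3*s - 6).
Isolate Y and clear denominators.

Y(s) = (3*s^2 - 6*s + 2)/(s^3 - s^2 + 7*s)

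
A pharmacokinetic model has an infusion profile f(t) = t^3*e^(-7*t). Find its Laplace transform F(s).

L{t^3} = 3!/s^4 = 6/s^4.
By the first shifting theorem, multiplying by e^(-7t) replaces s with s + 7.

F(s) = 6/(s + 7)^4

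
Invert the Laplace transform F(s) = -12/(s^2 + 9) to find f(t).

Since L{sin(3t)} = 3/(s^2 + 9), the inverse is sin(3*t), scaled by -4.

f(t) = -4*sin(3*t)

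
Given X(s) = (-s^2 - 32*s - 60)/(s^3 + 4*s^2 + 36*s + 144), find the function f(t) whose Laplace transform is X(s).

Factor the denominator: s^3 + 4*s^2 + 36*s + 144 = (s + 4)*(s^2 + 36).
Partial fraction decomposition gives [1/(s + 4)] + [-2*s/(s^2 + 36)] + [-24/(s^2 + 36)].
Invert each term: 1/(s + 4) ↔ e^(-4t); -2·s/(s^2 + 36) ↔ -2cos(6t); -4·6/(s^2 + 36) ↔ -4sin(6t).

f(t) = -4*sin(6*t) - 2*cos(6*t) + exp(-4*t)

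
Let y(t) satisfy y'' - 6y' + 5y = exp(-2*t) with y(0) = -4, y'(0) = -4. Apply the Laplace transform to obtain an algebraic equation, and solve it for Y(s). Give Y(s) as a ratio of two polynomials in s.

Laplace-transform each side.
The derivative rules (L{y''} = s^2 Y - s·y(0) - y'(0) and L{y'} = sY - y(0), with y(0) = -4, y'(0) = -4) turn the left side into (s^2 - 6*s + 5)Y - (-4*s + 20).
The right side is L{exp(-2*t)} = 1/(s + 2).
So (s^2 - 6*s + 5)Y = 1/(s + 2) + (-4*s + 20).
Divide through and combine into a single rational function.

Y(s) = (-4*s^2 + 12*s + 41)/(s^3 - 4*s^2 - 7*s + 10)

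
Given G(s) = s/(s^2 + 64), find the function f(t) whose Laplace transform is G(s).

f(t) = cos(8*t)

Since L{cos(8t)} = s/(s^2 + 64), the inverse is cos(8*t).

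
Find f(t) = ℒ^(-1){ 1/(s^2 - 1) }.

f(t) = sinh(t)

Since L{sinh(t)} = 1/(s^2 - 1), the inverse is sinh(t).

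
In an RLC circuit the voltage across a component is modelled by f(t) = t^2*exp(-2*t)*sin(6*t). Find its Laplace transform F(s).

F(s) = 36*(s^2 + 4*s - 8)/(s^2 + 4*s + 40)^3

L{sin(6t)} = 6/(s^2 + 36).
Multiplying by e^(-2t) shifts s → s + 2, so L{exp(-2*t)*sin(6*t)} = 6/((s + 2)^2 + 36).
Then apply L{t^2·g(t)} = (-1)^2 d^2/ds^2[G(s)] with G(s) = 6/((s + 2)^2 + 36):
differentiating 2 times and applying the sign gives 36*(s^2 + 4*s - 8)/(s^2 + 4*s + 40)^3.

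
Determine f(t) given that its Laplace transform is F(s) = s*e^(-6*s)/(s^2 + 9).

f(t) = Heaviside(t - 6)*(cos(3*t - 18))

The factor e^(-6s) signals a time shift by c = 6 (second shifting theorem).
L{cos(3t)} = s/(s^2 + 9), so L^-1{s/(s^2 + 9)} = cos(3*t).
Hence the inverse is u(t - 6) times that function evaluated at t - 6.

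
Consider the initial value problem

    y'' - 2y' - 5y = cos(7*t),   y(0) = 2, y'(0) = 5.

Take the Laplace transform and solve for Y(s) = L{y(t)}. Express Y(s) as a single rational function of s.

Transform both sides with L{·}.
The derivative rules (L{y''} = s^2 Y - s·y(0) - y'(0) and L{y'} = sY - y(0), with y(0) = 2, y'(0) = 5) turn the left side into (s^2 - 2*s - 5)Y - (2*s + 1).
The right side is L{cos(7*t)} = s/(s^2 + 49).
So (s^2 - 2*s - 5)Y = s/(s^2 + 49) + (2*s + 1).
Divide through and combine into a single rational function.

Y(s) = (2*s^3 + s^2 + 99*s + 49)/(s^4 - 2*s^3 + 44*s^2 - 98*s - 245)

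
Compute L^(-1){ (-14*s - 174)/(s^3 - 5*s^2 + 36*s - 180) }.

Factor the denominator: s^3 - 5*s^2 + 36*s - 180 = (s - 5)*(s^2 + 36).
Partial fraction decomposition gives [-4/(s - 5)] + [4*s/(s^2 + 36)] + [6/(s^2 + 36)].
Invert each term: -4/(s - 5) ↔ -4e^(5t); 4·s/(s^2 + 36) ↔ 4cos(6t); 1·6/(s^2 + 36) ↔ sin(6t).

-4*exp(5*t) + sin(6*t) + 4*cos(6*t)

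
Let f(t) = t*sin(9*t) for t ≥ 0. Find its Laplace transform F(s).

F(s) = 18*s/(s^2 + 81)^2

L{sin(9t)} = 9/(s^2 + 81).
Then apply L{t·g(t)} = -d/ds[G(s)] with G(s) = 9/(s^2 + 81):
differentiating 1 time and applying the sign gives 18*s/(s^2 + 81)^2.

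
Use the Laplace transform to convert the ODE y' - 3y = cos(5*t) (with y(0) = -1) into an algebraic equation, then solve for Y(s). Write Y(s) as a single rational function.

Take the Laplace transform of both sides.
The derivative rules (L{y'} = sY - y(0) = sY - (-1)) turn the left side into (s - 3)Y - (-1).
The right side is L{cos(5*t)} = s/(s^2 + 25).
So (s - 3)Y = s/(s^2 + 25) + (-1).
Solve for Y(s) and write it as one ratio of polynomials.

Y(s) = (-s^2 + s - 25)/(s^3 - 3*s^2 + 25*s - 75)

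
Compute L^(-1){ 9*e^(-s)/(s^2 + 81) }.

The factor e^(-s) signals a time shift by c = 1 (second shifting theorem).
L{sin(9t)} = 9/(s^2 + 81), so L^-1{9/(s^2 + 81)} = sin(9*t).
Hence the inverse is u(t - 1) times that function evaluated at t - 1.

Heaviside(t - 1)*(sin(9*t - 9))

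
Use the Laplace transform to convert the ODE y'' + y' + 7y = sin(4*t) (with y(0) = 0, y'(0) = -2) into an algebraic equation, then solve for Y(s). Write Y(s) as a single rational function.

Apply the Laplace transform to the equation.
The derivative rules (L{y''} = s^2 Y - s·y(0) - y'(0) and L{y'} = sY - y(0), with y(0) = 0, y'(0) = -2) turn the left side into (s^2 + s + 7)Y - (-2).
The right side is L{sin(4*t)} = 4/(s^2 + 16).
So (s^2 + s + 7)Y = 4/(s^2 + 16) + (-2).
Isolate Y and clear denominators.

Y(s) = (-2*s^2 - 28)/(s^4 + s^3 + 23*s^2 + 16*s + 112)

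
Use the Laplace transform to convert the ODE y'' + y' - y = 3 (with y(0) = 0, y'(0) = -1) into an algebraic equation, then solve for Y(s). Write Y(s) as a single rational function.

Transform both sides with L{·}.
Using L{y''} = s^2 Y - s·y(0) - y'(0) and L{y'} = sY - y(0), with y(0) = 0, y'(0) = -1, the left side becomes (s^2 + s - 1)Y - (-1).
The right side is L{3} = 3/s.
So (s^2 + s - 1)Y = 3/s + (-1).
Solve for Y(s) and write it as one ratio of polynomials.

Y(s) = (-s + 3)/(s^3 + s^2 - s)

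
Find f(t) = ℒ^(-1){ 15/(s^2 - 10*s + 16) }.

f(t) = 5*exp(5*t)*sinh(3*t)

Rewrite the denominator: s^2 - 10*s + 16 = (s - 5)^2 - 9.
The form in (s - 5) signals a first-shifting-theorem factor e^(5t).
Since L{sinh(3t)} = 3/(s^2 - 9), the inverse is exp(5*t)*sinh(3*t), scaled by 5.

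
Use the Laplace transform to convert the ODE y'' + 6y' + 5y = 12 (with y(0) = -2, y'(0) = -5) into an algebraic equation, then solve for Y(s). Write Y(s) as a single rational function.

Y(s) = (-2*s^2 - 17*s + 12)/(s^3 + 6*s^2 + 5*s)

Apply the Laplace transform to the equation.
Using L{y''} = s^2 Y - s·y(0) - y'(0) and L{y'} = sY - y(0), with y(0) = -2, y'(0) = -5, the left side becomes (s^2 + 6*s + 5)Y - (-2*s - 17).
The right side is L{12} = 12/s.
So (s^2 + 6*s + 5)Y = 12/s + (-2*s - 17).
Solve for Y(s) and write it as one ratio of polynomials.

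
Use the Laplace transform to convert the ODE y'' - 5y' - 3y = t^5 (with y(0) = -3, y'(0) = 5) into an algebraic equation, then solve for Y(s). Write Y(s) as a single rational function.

Transform both sides with L{·}.
The derivative rules (L{y''} = s^2 Y - s·y(0) - y'(0) and L{y'} = sY - y(0), with y(0) = -3, y'(0) = 5) turn the left side into (s^2 - 5*s - 3)Y - (-3*s + 20).
The right side is L{t^5} = 120/s^6.
So (s^2 - 5*s - 3)Y = 120/s^6 + (-3*s + 20).
Divide through and combine into a single rational function.

Y(s) = (-3*s^7 + 20*s^6 + 120)/(s^8 - 5*s^7 - 3*s^6)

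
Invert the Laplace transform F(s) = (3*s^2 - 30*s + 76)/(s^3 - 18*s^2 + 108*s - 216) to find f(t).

f(t) = 2*t^2*exp(6*t) + 6*t*exp(6*t) + 3*exp(6*t)

Factor the denominator: s^3 - 18*s^2 + 108*s - 216 = (s - 6)^3.
Partial fraction decomposition gives [3/(s - 6)] + [6/(s - 6)^2] + [4/(s - 6)^3].
Invert each term: 3/(s - 6) ↔ 3e^(6t); 6/(s - 6)^2 ↔ 6t·e^(6t); 4/(s - 6)^3 ↔ (2)t^2·e^(6t).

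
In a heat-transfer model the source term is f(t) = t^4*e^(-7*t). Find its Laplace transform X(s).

X(s) = 24/(s + 7)^5

L{t^4} = 4!/s^5 = 24/s^5.
By the first shifting theorem, multiplying by e^(-7t) replaces s with s + 7.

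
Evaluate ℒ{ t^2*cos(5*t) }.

2*s*(s^2 - 75)/(s^2 + 25)^3

L{cos(5t)} = s/(s^2 + 25).
Then apply L{t^2·g(t)} = (-1)^2 d^2/ds^2[G(s)] with G(s) = s/(s^2 + 25):
differentiating 2 times and applying the sign gives 2*s*(s^2 - 75)/(s^2 + 25)^3.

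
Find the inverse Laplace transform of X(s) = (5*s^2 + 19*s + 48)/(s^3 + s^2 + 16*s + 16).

Factor the denominator: s^3 + s^2 + 16*s + 16 = (s + 1)*(s^2 + 16).
Partial fraction decomposition gives [2/(s + 1)] + [3*s/(s^2 + 16)] + [16/(s^2 + 16)].
Invert each term: 2/(s + 1) ↔ 2e^(-t); 3·s/(s^2 + 16) ↔ 3cos(4t); 4·4/(s^2 + 16) ↔ 4sin(4t).

4*sin(4*t) + 3*cos(4*t) + 2*exp(-t)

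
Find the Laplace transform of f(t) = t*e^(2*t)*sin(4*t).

L{sin(4t)} = 4/(s^2 + 16).
Multiplying by e^(2t) shifts s → s - 2, so L{e^(2*t)*sin(4*t)} = 4/((s - 2)^2 + 16).
Then apply L{t·g(t)} = -d/ds[G(s)] with G(s) = 4/((s - 2)^2 + 16):
differentiating 1 time and applying the sign gives 8*(s - 2)/(s^2 - 4*s + 20)^2.

8*(s - 2)/(s^2 - 4*s + 20)^2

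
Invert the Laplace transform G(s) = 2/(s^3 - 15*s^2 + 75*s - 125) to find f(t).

Rewrite the denominator: s^3 - 15*s^2 + 75*s - 125 = (s - 5)^3.
The form in (s - 5) signals a first-shifting-theorem factor e^(5t).
Since L{t^2} = 2!/s^3 = 2/s^3, the inverse is t^2*e^(5*t).

f(t) = t^2*exp(5*t)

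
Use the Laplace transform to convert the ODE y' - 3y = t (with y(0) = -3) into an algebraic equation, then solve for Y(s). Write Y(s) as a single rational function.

Transform both sides with L{·}.
The derivative rules (L{y'} = sY - y(0) = sY - (-3)) turn the left side into (s - 3)Y - (-3).
The right side is L{t} = s^(-2).
So (s - 3)Y = s^(-2) + (-3).
Solve for Y(s) and write it as one ratio of polynomials.

Y(s) = (-3*s^2 + 1)/(s^3 - 3*s^2)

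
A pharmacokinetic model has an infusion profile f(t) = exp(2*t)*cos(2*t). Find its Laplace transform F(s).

F(s) = (s - 2)/((s - 2)^2 + 4)

L{cos(2t)} = s/(s^2 + 4).
By the first shifting theorem, multiplying by e^(2t) replaces s with s - 2.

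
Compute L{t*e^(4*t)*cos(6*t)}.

(s - 10)*(s + 2)/(s^2 - 8*s + 52)^2

L{cos(6t)} = s/(s^2 + 36).
Multiplying by e^(4t) shifts s → s - 4, so L{e^(4*t)*cos(6*t)} = (s - 4)/((s - 4)^2 + 36).
Then apply L{t·g(t)} = -d/ds[G(s)] with G(s) = (s - 4)/((s - 4)^2 + 36):
differentiating 1 time and applying the sign gives (s - 10)*(s + 2)/(s^2 - 8*s + 52)^2.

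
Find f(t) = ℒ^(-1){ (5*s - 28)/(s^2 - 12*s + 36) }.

f(t) = 2*t*exp(6*t) + 5*exp(6*t)

Factor the denominator: s^2 - 12*s + 36 = (s - 6)^2.
Partial fraction decomposition gives [5/(s - 6)] + [2/(s - 6)^2].
Invert each term: 5/(s - 6) ↔ 5e^(6t); 2/(s - 6)^2 ↔ 2t·e^(6t).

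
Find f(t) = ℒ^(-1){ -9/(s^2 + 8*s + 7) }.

Rewrite the denominator: s^2 + 8*s + 7 = (s + 4)^2 - 9.
The form in (s + 4) signals a first-shifting-theorem factor e^(-4t).
Since L{sinh(3t)} = 3/(s^2 - 9), the inverse is exp(-4*t)*sinh(3*t), scaled by -3.

f(t) = -3*exp(-4*t)*sinh(3*t)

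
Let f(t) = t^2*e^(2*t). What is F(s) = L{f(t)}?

L{e^(2t)} = 1/(s - 2).
Then apply L{t^2·g(t)} = (-1)^2 d^2/ds^2[G(s)] with G(s) = 1/(s - 2):
differentiating 2 times and applying the sign gives 2/(s - 2)^3.

F(s) = 2/(s - 2)^3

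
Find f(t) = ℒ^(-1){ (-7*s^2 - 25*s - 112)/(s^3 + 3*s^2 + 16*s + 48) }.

f(t) = -4*sin(4*t) - 3*cos(4*t) - 4*exp(-3*t)

Factor the denominator: s^3 + 3*s^2 + 16*s + 48 = (s + 3)*(s^2 + 16).
Partial fraction decomposition gives [-4/(s + 3)] + [-3*s/(s^2 + 16)] + [-16/(s^2 + 16)].
Invert each term: -4/(s + 3) ↔ -4e^(-3t); -3·s/(s^2 + 16) ↔ -3cos(4t); -4·4/(s^2 + 16) ↔ -4sin(4t).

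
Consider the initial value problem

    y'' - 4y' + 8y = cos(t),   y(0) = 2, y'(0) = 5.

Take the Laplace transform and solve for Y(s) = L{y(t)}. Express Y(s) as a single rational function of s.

Laplace-transform each side.
Using L{y''} = s^2 Y - s·y(0) - y'(0) and L{y'} = sY - y(0), with y(0) = 2, y'(0) = 5, the left side becomes (s^2 - 4*s + 8)Y - (2*s - 3).
The right side is L{cos(t)} = s/(s^2 + 1).
So (s^2 - 4*s + 8)Y = s/(s^2 + 1) + (2*s - 3).
Isolate Y and clear denominators.

Y(s) = (2*s^3 - 3*s^2 + 3*s - 3)/(s^4 - 4*s^3 + 9*s^2 - 4*s + 8)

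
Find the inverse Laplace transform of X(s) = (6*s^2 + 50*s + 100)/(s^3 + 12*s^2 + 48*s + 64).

Factor the denominator: s^3 + 12*s^2 + 48*s + 64 = (s + 4)^3.
Partial fraction decomposition gives [6/(s + 4)] + [2/(s + 4)^2] + [-4/(s + 4)^3].
Invert each term: 6/(s + 4) ↔ 6e^(-4t); 2/(s + 4)^2 ↔ 2t·e^(-4t); -4/(s + 4)^3 ↔ (-2)t^2·e^(-4t).

-2*t^2*exp(-4*t) + 2*t*exp(-4*t) + 6*exp(-4*t)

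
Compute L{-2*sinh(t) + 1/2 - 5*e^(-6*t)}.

-2/(s^2 - 1) - 5/(s + 6) + 1/(2*s)

By linearity of the Laplace transform, transform each term separately.
(-5)·[L{e^(-6t)} = 1/(s + 6)]; L{1/2} = (1/2)/s; (-2)·[L{sinh(t)} = 1/(s^2 - 1)].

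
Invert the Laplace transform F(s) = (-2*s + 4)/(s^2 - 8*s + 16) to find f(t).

Factor the denominator: s^2 - 8*s + 16 = (s - 4)^2.
Partial fraction decomposition gives [-2/(s - 4)] + [-4/(s - 4)^2].
Invert each term: -2/(s - 4) ↔ -2e^(4t); -4/(s - 4)^2 ↔ -4t·e^(4t).

f(t) = -4*t*exp(4*t) - 2*exp(4*t)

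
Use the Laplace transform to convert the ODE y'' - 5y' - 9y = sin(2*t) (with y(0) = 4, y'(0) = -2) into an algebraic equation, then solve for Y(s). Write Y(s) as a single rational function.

Y(s) = (4*s^3 - 22*s^2 + 16*s - 86)/(s^4 - 5*s^3 - 5*s^2 - 20*s - 36)

Transform both sides with L{·}.
With L{y''} = s^2 Y - s·y(0) - y'(0) and L{y'} = sY - y(0), with y(0) = 4, y'(0) = -2: the LHS transforms to (s^2 - 5*s - 9)Y - (4*s - 22).
The right side is L{sin(2*t)} = 2/(s^2 + 4).
So (s^2 - 5*s - 9)Y = 2/(s^2 + 4) + (4*s - 22).
Divide through and combine into a single rational function.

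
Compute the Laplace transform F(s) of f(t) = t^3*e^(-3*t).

F(s) = 6/(s + 3)^4

L{t^3} = 3!/s^4 = 6/s^4.
By the first shifting theorem, multiplying by e^(-3t) replaces s with s + 3.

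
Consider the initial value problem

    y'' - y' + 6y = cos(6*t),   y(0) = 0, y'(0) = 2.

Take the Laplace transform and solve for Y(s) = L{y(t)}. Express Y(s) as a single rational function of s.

Y(s) = (2*s^2 + s + 72)/(s^4 - s^3 + 42*s^2 - 36*s + 216)

Take the Laplace transform of both sides.
Using L{y''} = s^2 Y - s·y(0) - y'(0) and L{y'} = sY - y(0), with y(0) = 0, y'(0) = 2, the left side becomes (s^2 - s + 6)Y - (2).
The right side is L{cos(6*t)} = s/(s^2 + 36).
So (s^2 - s + 6)Y = s/(s^2 + 36) + (2).
Divide through and combine into a single rational function.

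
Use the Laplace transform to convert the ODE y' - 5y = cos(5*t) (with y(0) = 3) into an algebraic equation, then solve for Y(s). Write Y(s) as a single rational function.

Y(s) = (3*s^2 + s + 75)/(s^3 - 5*s^2 + 25*s - 125)

Transform both sides with L{·}.
Using L{y'} = sY - y(0) = sY - 3, the left side becomes (s - 5)Y - (3).
The right side is L{cos(5*t)} = s/(s^2 + 25).
So (s - 5)Y = s/(s^2 + 25) + (3).
Isolate Y and clear denominators.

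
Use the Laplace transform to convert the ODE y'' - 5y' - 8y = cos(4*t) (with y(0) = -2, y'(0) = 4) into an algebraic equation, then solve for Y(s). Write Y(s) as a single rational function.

Y(s) = (-2*s^3 + 14*s^2 - 31*s + 224)/(s^4 - 5*s^3 + 8*s^2 - 80*s - 128)

Take the Laplace transform of both sides.
With L{y''} = s^2 Y - s·y(0) - y'(0) and L{y'} = sY - y(0), with y(0) = -2, y'(0) = 4: the LHS transforms to (s^2 - 5*s - 8)Y - (-2*s + 14).
The right side is L{cos(4*t)} = s/(s^2 + 16).
So (s^2 - 5*s - 8)Y = s/(s^2 + 16) + (-2*s + 14).
Isolate Y and clear denominators.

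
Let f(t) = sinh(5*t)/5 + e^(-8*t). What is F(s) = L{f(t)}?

Apply the Laplace transform termwise.
L{e^(-8t)} = 1/(s + 8); (1/5)·[L{sinh(5t)} = 5/(s^2 - 25)].

F(s) = 1/(s^2 - 25) + 1/(s + 8)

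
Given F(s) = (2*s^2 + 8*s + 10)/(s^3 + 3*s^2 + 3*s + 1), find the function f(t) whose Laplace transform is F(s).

f(t) = 2*t^2*exp(-t) + 4*t*exp(-t) + 2*exp(-t)

Factor the denominator: s^3 + 3*s^2 + 3*s + 1 = (s + 1)^3.
Partial fraction decomposition gives [2/(s + 1)] + [4/(s + 1)^2] + [4/(s + 1)^3].
Invert each term: 2/(s + 1) ↔ 2e^(-t); 4/(s + 1)^2 ↔ 4t·e^(-t); 4/(s + 1)^3 ↔ (2)t^2·e^(-t).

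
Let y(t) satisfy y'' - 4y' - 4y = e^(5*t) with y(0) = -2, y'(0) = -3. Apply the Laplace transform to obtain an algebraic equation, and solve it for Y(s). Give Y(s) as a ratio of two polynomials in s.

Take the Laplace transform of both sides.
Using L{y''} = s^2 Y - s·y(0) - y'(0) and L{y'} = sY - y(0), with y(0) = -2, y'(0) = -3, the left side becomes (s^2 - 4*s - 4)Y - (-2*s + 5).
The right side is L{e^(5*t)} = 1/(s - 5).
So (s^2 - 4*s - 4)Y = 1/(s - 5) + (-2*s + 5).
Solve for Y(s) and write it as one ratio of polynomials.

Y(s) = (-2*s^2 + 15*s - 24)/(s^3 - 9*s^2 + 16*s + 20)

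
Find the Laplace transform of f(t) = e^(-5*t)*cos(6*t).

L{cos(6t)} = s/(s^2 + 36).
By the first shifting theorem, multiplying by e^(-5t) replaces s with s + 5.

(s + 5)/((s + 5)^2 + 36)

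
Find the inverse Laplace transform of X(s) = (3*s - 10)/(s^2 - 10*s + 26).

5*exp(5*t)*sin(t) + 3*exp(5*t)*cos(t)

Complete the square in the denominator: s^2 - 10*s + 26 = (s - 5)^2 + 1^2.
Split the numerator to match: 3*s - 10 = 3·(s - 5) + 5·1.
Invert each term: 3·(s - 5)/((s - 5)^2 + 1) ↔ 3e^(5t)cos(t); 5·1/((s - 5)^2 + 1) ↔ 5e^(5t)sin(t).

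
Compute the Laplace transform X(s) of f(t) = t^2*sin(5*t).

X(s) = 10*(3*s^2 - 25)/(s^2 + 25)^3

L{sin(5t)} = 5/(s^2 + 25).
Then apply L{t^2·g(t)} = (-1)^2 d^2/ds^2[G(s)] with G(s) = 5/(s^2 + 25):
differentiating 2 times and applying the sign gives 10*(3*s^2 - 25)/(s^2 + 25)^3.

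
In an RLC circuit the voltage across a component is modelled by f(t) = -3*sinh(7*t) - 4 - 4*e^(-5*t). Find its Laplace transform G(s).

By linearity of the Laplace transform, transform each term separately.
(-4)·[L{e^(-5t)} = 1/(s + 5)]; L{-4} = -4/s; (-3)·[L{sinh(7t)} = 7/(s^2 - 49)].

G(s) = -21/(s^2 - 49) - 4/(s + 5) - 4/s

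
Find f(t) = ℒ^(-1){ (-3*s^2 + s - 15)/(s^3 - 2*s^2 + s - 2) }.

Factor the denominator: s^3 - 2*s^2 + s - 2 = (s - 2)*(s^2 + 1).
Partial fraction decomposition gives [-5/(s - 2)] + [2*s/(s^2 + 1)] + [5/(s^2 + 1)].
Invert each term: -5/(s - 2) ↔ -5e^(2t); 2·s/(s^2 + 1) ↔ 2cos(t); 5·1/(s^2 + 1) ↔ 5sin(t).

f(t) = -5*exp(2*t) + 5*sin(t) + 2*cos(t)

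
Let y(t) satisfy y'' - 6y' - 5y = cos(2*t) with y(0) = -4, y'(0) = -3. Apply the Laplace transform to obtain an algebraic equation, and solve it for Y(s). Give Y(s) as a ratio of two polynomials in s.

Y(s) = (-4*s^3 + 21*s^2 - 15*s + 84)/(s^4 - 6*s^3 - s^2 - 24*s - 20)

Transform both sides with L{·}.
Using L{y''} = s^2 Y - s·y(0) - y'(0) and L{y'} = sY - y(0), with y(0) = -4, y'(0) = -3, the left side becomes (s^2 - 6*s - 5)Y - (-4*s + 21).
The right side is L{cos(2*t)} = s/(s^2 + 4).
So (s^2 - 6*s - 5)Y = s/(s^2 + 4) + (-4*s + 21).
Divide through and combine into a single rational function.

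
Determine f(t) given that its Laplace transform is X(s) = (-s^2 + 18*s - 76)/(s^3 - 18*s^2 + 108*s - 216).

Factor the denominator: s^3 - 18*s^2 + 108*s - 216 = (s - 6)^3.
Partial fraction decomposition gives [-1/(s - 6)] + [6/(s - 6)^2] + [-4/(s - 6)^3].
Invert each term: -1/(s - 6) ↔ -e^(6t); 6/(s - 6)^2 ↔ 6t·e^(6t); -4/(s - 6)^3 ↔ (-2)t^2·e^(6t).

f(t) = -2*t^2*exp(6*t) + 6*t*exp(6*t) - exp(6*t)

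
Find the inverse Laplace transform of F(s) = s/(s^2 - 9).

Since L{cosh(3t)} = s/(s^2 - 9), the inverse is cosh(3*t).

cosh(3*t)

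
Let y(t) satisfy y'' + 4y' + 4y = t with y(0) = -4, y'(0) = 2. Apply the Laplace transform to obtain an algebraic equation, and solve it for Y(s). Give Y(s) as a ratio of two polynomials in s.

Y(s) = (-4*s^3 - 14*s^2 + 1)/(s^4 + 4*s^3 + 4*s^2)

Laplace-transform each side.
With L{y''} = s^2 Y - s·y(0) - y'(0) and L{y'} = sY - y(0), with y(0) = -4, y'(0) = 2: the LHS transforms to (s^2 + 4*s + 4)Y - (-4*s - 14).
The right side is L{t} = s^(-2).
So (s^2 + 4*s + 4)Y = s^(-2) + (-4*s - 14).
Isolate Y and clear denominators.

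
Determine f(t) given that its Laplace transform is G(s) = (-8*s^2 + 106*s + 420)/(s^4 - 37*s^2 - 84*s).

f(t) = exp(7*t) - 5 + exp(-3*t) + 3*exp(-4*t)

Factor the denominator: s^4 - 37*s^2 - 84*s = s*(s - 7)*(s + 3)*(s + 4).
Partial fraction decomposition gives [1/(s - 7)] + [-5/s] + [3/(s + 4)] + [1/(s + 3)].
Invert each term: 1/(s - 7) ↔ e^(7t); -5/(s - 0) ↔ -5e^(0t); 3/(s + 4) ↔ 3e^(-4t); 1/(s + 3) ↔ e^(-3t).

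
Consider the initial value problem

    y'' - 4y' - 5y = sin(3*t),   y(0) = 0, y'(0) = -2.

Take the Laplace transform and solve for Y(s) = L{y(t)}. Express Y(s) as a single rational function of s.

Y(s) = (-2*s^2 - 15)/(s^4 - 4*s^3 + 4*s^2 - 36*s - 45)

Laplace-transform each side.
Using L{y''} = s^2 Y - s·y(0) - y'(0) and L{y'} = sY - y(0), with y(0) = 0, y'(0) = -2, the left side becomes (s^2 - 4*s - 5)Y - (-2).
The right side is L{sin(3*t)} = 3/(s^2 + 9).
So (s^2 - 4*s - 5)Y = 3/(s^2 + 9) + (-2).
Isolate Y and clear denominators.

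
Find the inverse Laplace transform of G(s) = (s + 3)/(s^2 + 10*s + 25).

Factor the denominator: s^2 + 10*s + 25 = (s + 5)^2.
Partial fraction decomposition gives [1/(s + 5)] + [-2/(s + 5)^2].
Invert each term: 1/(s + 5) ↔ e^(-5t); -2/(s + 5)^2 ↔ -2t·e^(-5t).

-2*t*exp(-5*t) + exp(-5*t)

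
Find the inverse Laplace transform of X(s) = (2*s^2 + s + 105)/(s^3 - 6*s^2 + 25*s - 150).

Factor the denominator: s^3 - 6*s^2 + 25*s - 150 = (s - 6)*(s^2 + 25).
Partial fraction decomposition gives [3/(s - 6)] + [-s/(s^2 + 25)] + [-5/(s^2 + 25)].
Invert each term: 3/(s - 6) ↔ 3e^(6t); -1·s/(s^2 + 25) ↔ -cos(5t); -1·5/(s^2 + 25) ↔ -sin(5t).

3*exp(6*t) - sin(5*t) - cos(5*t)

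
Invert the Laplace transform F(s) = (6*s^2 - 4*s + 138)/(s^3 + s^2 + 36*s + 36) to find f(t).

f(t) = -sin(6*t) + 2*cos(6*t) + 4*exp(-t)

Factor the denominator: s^3 + s^2 + 36*s + 36 = (s + 1)*(s^2 + 36).
Partial fraction decomposition gives [4/(s + 1)] + [2*s/(s^2 + 36)] + [-6/(s^2 + 36)].
Invert each term: 4/(s + 1) ↔ 4e^(-t); 2·s/(s^2 + 36) ↔ 2cos(6t); -1·6/(s^2 + 36) ↔ -sin(6t).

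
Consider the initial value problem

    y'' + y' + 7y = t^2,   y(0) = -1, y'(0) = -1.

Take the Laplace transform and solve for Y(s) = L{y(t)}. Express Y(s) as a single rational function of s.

Y(s) = (-s^4 - 2*s^3 + 2)/(s^5 + s^4 + 7*s^3)

Laplace-transform each side.
The derivative rules (L{y''} = s^2 Y - s·y(0) - y'(0) and L{y'} = sY - y(0), with y(0) = -1, y'(0) = -1) turn the left side into (s^2 + s + 7)Y - (-s - 2).
The right side is L{t^2} = 2/s^3.
So (s^2 + s + 7)Y = 2/s^3 + (-s - 2).
Divide through and combine into a single rational function.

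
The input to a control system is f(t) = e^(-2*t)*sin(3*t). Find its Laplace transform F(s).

L{sin(3t)} = 3/(s^2 + 9).
By the first shifting theorem, multiplying by e^(-2t) replaces s with s + 2.

F(s) = 3/((s + 2)^2 + 9)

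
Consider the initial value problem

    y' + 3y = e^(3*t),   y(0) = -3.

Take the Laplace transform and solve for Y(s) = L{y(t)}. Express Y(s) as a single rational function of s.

Y(s) = (-3*s + 10)/(s^2 - 9)

Transform both sides with L{·}.
With L{y'} = sY - y(0) = sY - (-3): the LHS transforms to (s + 3)Y - (-3).
The right side is L{e^(3*t)} = 1/(s - 3).
So (s + 3)Y = 1/(s - 3) + (-3).
Solve for Y(s) and write it as one ratio of polynomials.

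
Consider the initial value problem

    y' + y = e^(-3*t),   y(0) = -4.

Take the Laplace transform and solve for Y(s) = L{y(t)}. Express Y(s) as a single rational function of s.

Y(s) = (-4*s - 11)/(s^2 + 4*s + 3)

Laplace-transform each side.
With L{y'} = sY - y(0) = sY - (-4): the LHS transforms to (s + 1)Y - (-4).
The right side is L{e^(-3*t)} = 1/(s + 3).
So (s + 1)Y = 1/(s + 3) + (-4).
Divide through and combine into a single rational function.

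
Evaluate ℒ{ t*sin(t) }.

2*s/(s^2 + 1)^2

L{sin(t)} = 1/(s^2 + 1).
Then apply L{t·g(t)} = -d/ds[G(s)] with G(s) = 1/(s^2 + 1):
differentiating 1 time and applying the sign gives 2*s/(s^2 + 1)^2.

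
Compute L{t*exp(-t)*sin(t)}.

L{sin(t)} = 1/(s^2 + 1).
Multiplying by e^(-t) shifts s → s + 1, so L{exp(-t)*sin(t)} = 1/((s + 1)^2 + 1).
Then apply L{t·g(t)} = -d/ds[G(s)] with G(s) = 1/((s + 1)^2 + 1):
differentiating 1 time and applying the sign gives 2*(s + 1)/(s^2 + 2*s + 2)^2.

2*(s + 1)/(s^2 + 2*s + 2)^2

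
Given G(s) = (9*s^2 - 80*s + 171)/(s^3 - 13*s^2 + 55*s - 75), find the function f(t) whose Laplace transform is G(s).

f(t) = -2*t*exp(5*t) + 6*exp(5*t) + 3*exp(3*t)

Factor the denominator: s^3 - 13*s^2 + 55*s - 75 = (s - 5)^2*(s - 3).
Partial fraction decomposition gives [6/(s - 5)] + [-2/(s - 5)^2] + [3/(s - 3)].
Invert each term: 6/(s - 5) ↔ 6e^(5t); -2/(s - 5)^2 ↔ -2t·e^(5t); 3/(s - 3) ↔ 3e^(3t).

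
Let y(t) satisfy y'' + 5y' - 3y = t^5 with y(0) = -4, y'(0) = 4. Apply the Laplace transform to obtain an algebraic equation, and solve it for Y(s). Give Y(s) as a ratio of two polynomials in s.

Y(s) = (-4*s^7 - 16*s^6 + 120)/(s^8 + 5*s^7 - 3*s^6)

Apply the Laplace transform to the equation.
With L{y''} = s^2 Y - s·y(0) - y'(0) and L{y'} = sY - y(0), with y(0) = -4, y'(0) = 4: the LHS transforms to (s^2 + 5*s - 3)Y - (-4*s - 16).
The right side is L{t^5} = 120/s^6.
So (s^2 + 5*s - 3)Y = 120/s^6 + (-4*s - 16).
Divide through and combine into a single rational function.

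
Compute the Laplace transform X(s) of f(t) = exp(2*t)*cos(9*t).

L{cos(9t)} = s/(s^2 + 81).
By the first shifting theorem, multiplying by e^(2t) replaces s with s - 2.

X(s) = (s - 2)/((s - 2)^2 + 81)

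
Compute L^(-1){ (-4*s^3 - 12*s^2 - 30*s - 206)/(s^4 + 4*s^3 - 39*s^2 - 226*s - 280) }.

-2*exp(7*t) + 3*exp(-2*t) - exp(-4*t) - 4*exp(-5*t)

Factor the denominator: s^4 + 4*s^3 - 39*s^2 - 226*s - 280 = (s - 7)*(s + 2)*(s + 4)*(s + 5).
Partial fraction decomposition gives [-4/(s + 5)] + [-1/(s + 4)] + [3/(s + 2)] + [-2/(s - 7)].
Invert each term: -4/(s + 5) ↔ -4e^(-5t); -1/(s + 4) ↔ -e^(-4t); 3/(s + 2) ↔ 3e^(-2t); -2/(s - 7) ↔ -2e^(7t).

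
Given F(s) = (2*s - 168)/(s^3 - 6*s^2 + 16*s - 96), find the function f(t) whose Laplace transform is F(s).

Factor the denominator: s^3 - 6*s^2 + 16*s - 96 = (s - 6)*(s^2 + 16).
Partial fraction decomposition gives [-3/(s - 6)] + [3*s/(s^2 + 16)] + [20/(s^2 + 16)].
Invert each term: -3/(s - 6) ↔ -3e^(6t); 3·s/(s^2 + 16) ↔ 3cos(4t); 5·4/(s^2 + 16) ↔ 5sin(4t).

f(t) = -3*exp(6*t) + 5*sin(4*t) + 3*cos(4*t)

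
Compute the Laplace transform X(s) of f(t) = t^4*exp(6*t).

L{t^4} = 4!/s^5 = 24/s^5.
By the first shifting theorem, multiplying by e^(6t) replaces s with s - 6.

X(s) = 24/(s - 6)^5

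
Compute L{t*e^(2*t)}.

(s - 2)^(-2)

L{e^(2t)} = 1/(s - 2).
Then apply L{t·g(t)} = -d/ds[H(s)] with H(s) = 1/(s - 2):
differentiating 1 time and applying the sign gives (s - 2)^(-2).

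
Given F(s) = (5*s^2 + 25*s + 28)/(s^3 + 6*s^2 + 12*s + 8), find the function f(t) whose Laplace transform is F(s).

f(t) = -t^2*exp(-2*t) + 5*t*exp(-2*t) + 5*exp(-2*t)

Factor the denominator: s^3 + 6*s^2 + 12*s + 8 = (s + 2)^3.
Partial fraction decomposition gives [5/(s + 2)] + [5/(s + 2)^2] + [-2/(s + 2)^3].
Invert each term: 5/(s + 2) ↔ 5e^(-2t); 5/(s + 2)^2 ↔ 5t·e^(-2t); -2/(s + 2)^3 ↔ (-1)t^2·e^(-2t).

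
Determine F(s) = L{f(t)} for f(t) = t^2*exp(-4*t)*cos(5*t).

L{cos(5t)} = s/(s^2 + 25).
Multiplying by e^(-4t) shifts s → s + 4, so L{exp(-4*t)*cos(5*t)} = (s + 4)/((s + 4)^2 + 25).
Then apply L{t^2·g(t)} = (-1)^2 d^2/ds^2[G(s)] with G(s) = (s + 4)/((s + 4)^2 + 25):
differentiating 2 times and applying the sign gives 2*(s + 4)*(s^2 + 8*s - 59)/(s^2 + 8*s + 41)^3.

F(s) = 2*(s + 4)*(s^2 + 8*s - 59)/(s^2 + 8*s + 41)^3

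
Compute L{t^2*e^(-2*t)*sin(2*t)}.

L{sin(2t)} = 2/(s^2 + 4).
Multiplying by e^(-2t) shifts s → s + 2, so L{e^(-2*t)*sin(2*t)} = 2/((s + 2)^2 + 4).
Then apply L{t^2·g(t)} = (-1)^2 d^2/ds^2[G(s)] with G(s) = 2/((s + 2)^2 + 4):
differentiating 2 times and applying the sign gives 4*(3*s^2 + 12*s + 8)/(s^2 + 4*s + 8)^3.

4*(3*s^2 + 12*s + 8)/(s^2 + 4*s + 8)^3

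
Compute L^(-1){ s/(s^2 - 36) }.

cosh(6*t)

Since L{cosh(6t)} = s/(s^2 - 36), the inverse is cosh(6*t).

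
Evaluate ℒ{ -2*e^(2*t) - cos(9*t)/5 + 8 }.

-s/(5*(s^2 + 81)) - 2/(s - 2) + 8/s

The transform is linear, so treat each term independently.
(-2)·[L{e^(2t)} = 1/(s - 2)]; (-1/5)·[L{cos(9t)} = s/(s^2 + 81)]; L{8} = 8/s.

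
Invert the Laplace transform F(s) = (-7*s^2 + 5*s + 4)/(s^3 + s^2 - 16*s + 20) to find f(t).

f(t) = -2*t*exp(2*t) - 3*exp(2*t) - 4*exp(-5*t)

Factor the denominator: s^3 + s^2 - 16*s + 20 = (s - 2)^2*(s + 5).
Partial fraction decomposition gives [-3/(s - 2)] + [-2/(s - 2)^2] + [-4/(s + 5)].
Invert each term: -3/(s - 2) ↔ -3e^(2t); -2/(s - 2)^2 ↔ -2t·e^(2t); -4/(s + 5) ↔ -4e^(-5t).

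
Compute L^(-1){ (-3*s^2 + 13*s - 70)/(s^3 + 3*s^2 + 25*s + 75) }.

2*sin(5*t) + cos(5*t) - 4*exp(-3*t)

Factor the denominator: s^3 + 3*s^2 + 25*s + 75 = (s + 3)*(s^2 + 25).
Partial fraction decomposition gives [-4/(s + 3)] + [s/(s^2 + 25)] + [10/(s^2 + 25)].
Invert each term: -4/(s + 3) ↔ -4e^(-3t); 1·s/(s^2 + 25) ↔ cos(5t); 2·5/(s^2 + 25) ↔ 2sin(5t).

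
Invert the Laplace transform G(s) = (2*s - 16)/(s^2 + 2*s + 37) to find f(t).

f(t) = -3*exp(-t)*sin(6*t) + 2*exp(-t)*cos(6*t)

Complete the square in the denominator: s^2 + 2*s + 37 = (s + 1)^2 + 6^2.
Split the numerator to match: 2*s - 16 = 2·(s + 1) - 3·6.
Invert each term: 2·(s + 1)/((s + 1)^2 + 36) ↔ 2e^(-t)cos(6t); -3·6/((s + 1)^2 + 36) ↔ -3e^(-t)sin(6t).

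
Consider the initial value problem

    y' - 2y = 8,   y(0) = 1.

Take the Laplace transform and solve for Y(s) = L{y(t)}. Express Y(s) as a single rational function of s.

Y(s) = (s + 8)/(s^2 - 2*s)

Apply the Laplace transform to the equation.
Using L{y'} = sY - y(0) = sY - 1, the left side becomes (s - 2)Y - (1).
The right side is L{8} = 8/s.
So (s - 2)Y = 8/s + (1).
Solve for Y(s) and write it as one ratio of polynomials.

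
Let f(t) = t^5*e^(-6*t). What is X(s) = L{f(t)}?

L{t^5} = 5!/s^6 = 120/s^6.
By the first shifting theorem, multiplying by e^(-6t) replaces s with s + 6.

X(s) = 120/(s + 6)^6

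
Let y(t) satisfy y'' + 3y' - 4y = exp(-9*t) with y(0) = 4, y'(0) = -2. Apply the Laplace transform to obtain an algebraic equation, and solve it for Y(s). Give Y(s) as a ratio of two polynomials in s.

Take the Laplace transform of both sides.
With L{y''} = s^2 Y - s·y(0) - y'(0) and L{y'} = sY - y(0), with y(0) = 4, y'(0) = -2: the LHS transforms to (s^2 + 3*s - 4)Y - (4*s + 10).
The right side is L{exp(-9*t)} = 1/(s + 9).
So (s^2 + 3*s - 4)Y = 1/(s + 9) + (4*s + 10).
Isolate Y and clear denominators.

Y(s) = (4*s^2 + 46*s + 91)/(s^3 + 12*s^2 + 23*s - 36)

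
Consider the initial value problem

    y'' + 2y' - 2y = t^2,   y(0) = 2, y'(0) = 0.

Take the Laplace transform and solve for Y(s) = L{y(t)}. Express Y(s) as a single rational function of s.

Y(s) = (2*s^4 + 4*s^3 + 2)/(s^5 + 2*s^4 - 2*s^3)

Take the Laplace transform of both sides.
With L{y''} = s^2 Y - s·y(0) - y'(0) and L{y'} = sY - y(0), with y(0) = 2, y'(0) = 0: the LHS transforms to (s^2 + 2*s - 2)Y - (2*s + 4).
The right side is L{t^2} = 2/s^3.
So (s^2 + 2*s - 2)Y = 2/s^3 + (2*s + 4).
Divide through and combine into a single rational function.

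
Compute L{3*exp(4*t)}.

3/(s - 4)

L{3} = 3/s.
By the first shifting theorem, multiplying by e^(4t) replaces s with s - 4.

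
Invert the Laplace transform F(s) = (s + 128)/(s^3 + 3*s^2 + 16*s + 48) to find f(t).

Factor the denominator: s^3 + 3*s^2 + 16*s + 48 = (s + 3)*(s^2 + 16).
Partial fraction decomposition gives [5/(s + 3)] + [-5*s/(s^2 + 16)] + [16/(s^2 + 16)].
Invert each term: 5/(s + 3) ↔ 5e^(-3t); -5·s/(s^2 + 16) ↔ -5cos(4t); 4·4/(s^2 + 16) ↔ 4sin(4t).

f(t) = 4*sin(4*t) - 5*cos(4*t) + 5*exp(-3*t)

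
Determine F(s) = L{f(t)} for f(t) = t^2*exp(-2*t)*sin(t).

L{sin(t)} = 1/(s^2 + 1).
Multiplying by e^(-2t) shifts s → s + 2, so L{exp(-2*t)*sin(t)} = 1/((s + 2)^2 + 1).
Then apply L{t^2·g(t)} = (-1)^2 d^2/ds^2[G(s)] with G(s) = 1/((s + 2)^2 + 1):
differentiating 2 times and applying the sign gives 2*(3*s^2 + 12*s + 11)/(s^2 + 4*s + 5)^3.

F(s) = 2*(3*s^2 + 12*s + 11)/(s^2 + 4*s + 5)^3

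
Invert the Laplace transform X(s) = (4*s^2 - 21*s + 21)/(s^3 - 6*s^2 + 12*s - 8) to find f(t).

Factor the denominator: s^3 - 6*s^2 + 12*s - 8 = (s - 2)^3.
Partial fraction decomposition gives [4/(s - 2)] + [-5/(s - 2)^2] + [-5/(s - 2)^3].
Invert each term: 4/(s - 2) ↔ 4e^(2t); -5/(s - 2)^2 ↔ -5t·e^(2t); -5/(s - 2)^3 ↔ (-5/2)t^2·e^(2t).

f(t) = -5*t^2*exp(2*t)/2 - 5*t*exp(2*t) + 4*exp(2*t)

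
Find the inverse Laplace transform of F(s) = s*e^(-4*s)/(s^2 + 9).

The factor e^(-4s) signals a time shift by c = 4 (second shifting theorem).
L{cos(3t)} = s/(s^2 + 9), so L^-1{s/(s^2 + 9)} = cos(3*t).
Hence the inverse is u(t - 4) times that function evaluated at t - 4.

Heaviside(t - 4)*(cos(3*t - 12))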